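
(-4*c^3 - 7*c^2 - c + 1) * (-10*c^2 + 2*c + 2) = 40*c^5 + 62*c^4 - 12*c^3 - 26*c^2 + 2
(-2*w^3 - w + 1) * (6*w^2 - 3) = -12*w^5 + 6*w^2 + 3*w - 3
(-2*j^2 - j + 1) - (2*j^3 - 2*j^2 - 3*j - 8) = -2*j^3 + 2*j + 9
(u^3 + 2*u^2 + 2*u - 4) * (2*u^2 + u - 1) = 2*u^5 + 5*u^4 + 5*u^3 - 8*u^2 - 6*u + 4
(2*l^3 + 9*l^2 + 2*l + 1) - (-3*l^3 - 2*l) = 5*l^3 + 9*l^2 + 4*l + 1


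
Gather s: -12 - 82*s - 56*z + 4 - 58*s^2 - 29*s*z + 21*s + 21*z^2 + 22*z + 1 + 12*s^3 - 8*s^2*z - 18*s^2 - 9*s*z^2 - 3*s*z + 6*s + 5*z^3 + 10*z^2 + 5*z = 12*s^3 + s^2*(-8*z - 76) + s*(-9*z^2 - 32*z - 55) + 5*z^3 + 31*z^2 - 29*z - 7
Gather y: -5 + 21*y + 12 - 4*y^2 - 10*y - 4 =-4*y^2 + 11*y + 3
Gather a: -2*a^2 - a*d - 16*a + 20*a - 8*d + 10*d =-2*a^2 + a*(4 - d) + 2*d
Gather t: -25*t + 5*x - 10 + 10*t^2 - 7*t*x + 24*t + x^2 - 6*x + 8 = 10*t^2 + t*(-7*x - 1) + x^2 - x - 2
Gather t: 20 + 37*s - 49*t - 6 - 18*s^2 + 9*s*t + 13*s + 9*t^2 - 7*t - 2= -18*s^2 + 50*s + 9*t^2 + t*(9*s - 56) + 12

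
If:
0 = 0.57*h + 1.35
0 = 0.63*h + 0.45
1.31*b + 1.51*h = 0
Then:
No Solution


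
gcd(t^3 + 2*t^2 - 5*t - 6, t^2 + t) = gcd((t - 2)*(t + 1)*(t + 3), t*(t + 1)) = t + 1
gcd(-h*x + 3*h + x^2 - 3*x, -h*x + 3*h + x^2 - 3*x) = -h*x + 3*h + x^2 - 3*x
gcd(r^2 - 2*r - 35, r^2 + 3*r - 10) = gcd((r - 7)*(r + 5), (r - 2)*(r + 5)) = r + 5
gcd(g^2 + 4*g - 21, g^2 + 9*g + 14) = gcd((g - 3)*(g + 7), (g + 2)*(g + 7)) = g + 7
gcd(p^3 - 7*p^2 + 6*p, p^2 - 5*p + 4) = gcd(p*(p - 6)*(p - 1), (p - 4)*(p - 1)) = p - 1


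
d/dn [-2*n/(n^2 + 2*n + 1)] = 2*(n - 1)/(n^3 + 3*n^2 + 3*n + 1)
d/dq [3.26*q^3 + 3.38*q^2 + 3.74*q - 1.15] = 9.78*q^2 + 6.76*q + 3.74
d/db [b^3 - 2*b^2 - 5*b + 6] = 3*b^2 - 4*b - 5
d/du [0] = 0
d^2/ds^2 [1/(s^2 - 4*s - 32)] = 2*(s^2 - 4*s - 4*(s - 2)^2 - 32)/(-s^2 + 4*s + 32)^3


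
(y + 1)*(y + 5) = y^2 + 6*y + 5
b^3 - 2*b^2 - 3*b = b*(b - 3)*(b + 1)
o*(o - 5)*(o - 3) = o^3 - 8*o^2 + 15*o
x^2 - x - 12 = (x - 4)*(x + 3)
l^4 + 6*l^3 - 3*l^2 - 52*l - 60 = (l - 3)*(l + 2)^2*(l + 5)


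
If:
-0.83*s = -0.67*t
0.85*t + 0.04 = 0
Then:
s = -0.04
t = -0.05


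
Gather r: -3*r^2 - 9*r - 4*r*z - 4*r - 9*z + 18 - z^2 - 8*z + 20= -3*r^2 + r*(-4*z - 13) - z^2 - 17*z + 38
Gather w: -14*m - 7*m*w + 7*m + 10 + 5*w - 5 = -7*m + w*(5 - 7*m) + 5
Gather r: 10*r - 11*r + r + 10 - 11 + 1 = 0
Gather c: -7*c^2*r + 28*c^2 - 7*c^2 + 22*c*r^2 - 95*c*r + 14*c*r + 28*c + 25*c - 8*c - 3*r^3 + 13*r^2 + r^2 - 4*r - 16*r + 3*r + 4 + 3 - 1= c^2*(21 - 7*r) + c*(22*r^2 - 81*r + 45) - 3*r^3 + 14*r^2 - 17*r + 6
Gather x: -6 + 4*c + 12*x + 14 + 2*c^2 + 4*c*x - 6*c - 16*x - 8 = 2*c^2 - 2*c + x*(4*c - 4)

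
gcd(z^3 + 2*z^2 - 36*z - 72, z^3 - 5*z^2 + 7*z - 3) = 1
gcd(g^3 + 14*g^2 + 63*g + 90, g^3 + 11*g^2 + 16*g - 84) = g + 6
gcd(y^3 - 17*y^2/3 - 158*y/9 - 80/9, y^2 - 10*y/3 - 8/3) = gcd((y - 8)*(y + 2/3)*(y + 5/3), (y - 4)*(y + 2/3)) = y + 2/3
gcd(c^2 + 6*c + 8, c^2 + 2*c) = c + 2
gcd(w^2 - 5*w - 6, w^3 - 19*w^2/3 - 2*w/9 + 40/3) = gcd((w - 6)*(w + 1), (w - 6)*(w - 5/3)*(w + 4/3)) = w - 6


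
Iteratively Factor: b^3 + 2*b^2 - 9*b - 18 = (b + 3)*(b^2 - b - 6) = (b - 3)*(b + 3)*(b + 2)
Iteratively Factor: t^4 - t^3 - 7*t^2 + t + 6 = (t + 2)*(t^3 - 3*t^2 - t + 3) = (t - 3)*(t + 2)*(t^2 - 1) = (t - 3)*(t + 1)*(t + 2)*(t - 1)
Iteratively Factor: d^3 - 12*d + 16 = (d - 2)*(d^2 + 2*d - 8) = (d - 2)^2*(d + 4)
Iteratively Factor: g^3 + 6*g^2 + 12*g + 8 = (g + 2)*(g^2 + 4*g + 4) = (g + 2)^2*(g + 2)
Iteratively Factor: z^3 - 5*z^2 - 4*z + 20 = (z + 2)*(z^2 - 7*z + 10) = (z - 2)*(z + 2)*(z - 5)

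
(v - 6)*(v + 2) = v^2 - 4*v - 12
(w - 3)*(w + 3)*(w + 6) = w^3 + 6*w^2 - 9*w - 54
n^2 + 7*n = n*(n + 7)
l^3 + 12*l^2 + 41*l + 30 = (l + 1)*(l + 5)*(l + 6)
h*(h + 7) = h^2 + 7*h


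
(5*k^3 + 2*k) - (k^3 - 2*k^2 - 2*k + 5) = 4*k^3 + 2*k^2 + 4*k - 5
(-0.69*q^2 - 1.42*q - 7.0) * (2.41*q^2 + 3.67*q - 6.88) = -1.6629*q^4 - 5.9545*q^3 - 17.3342*q^2 - 15.9204*q + 48.16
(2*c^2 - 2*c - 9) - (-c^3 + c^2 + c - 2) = c^3 + c^2 - 3*c - 7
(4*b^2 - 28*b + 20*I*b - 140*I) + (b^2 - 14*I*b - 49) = 5*b^2 - 28*b + 6*I*b - 49 - 140*I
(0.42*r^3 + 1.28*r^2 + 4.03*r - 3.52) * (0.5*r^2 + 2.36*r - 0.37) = 0.21*r^5 + 1.6312*r^4 + 4.8804*r^3 + 7.2772*r^2 - 9.7983*r + 1.3024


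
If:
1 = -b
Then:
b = -1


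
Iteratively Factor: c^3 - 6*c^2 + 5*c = (c - 5)*(c^2 - c) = (c - 5)*(c - 1)*(c)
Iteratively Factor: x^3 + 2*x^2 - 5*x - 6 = (x + 1)*(x^2 + x - 6) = (x - 2)*(x + 1)*(x + 3)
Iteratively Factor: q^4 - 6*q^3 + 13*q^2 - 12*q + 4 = (q - 2)*(q^3 - 4*q^2 + 5*q - 2) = (q - 2)^2*(q^2 - 2*q + 1) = (q - 2)^2*(q - 1)*(q - 1)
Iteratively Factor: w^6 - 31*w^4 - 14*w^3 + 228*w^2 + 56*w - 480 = (w + 2)*(w^5 - 2*w^4 - 27*w^3 + 40*w^2 + 148*w - 240) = (w - 2)*(w + 2)*(w^4 - 27*w^2 - 14*w + 120) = (w - 2)*(w + 2)*(w + 3)*(w^3 - 3*w^2 - 18*w + 40) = (w - 5)*(w - 2)*(w + 2)*(w + 3)*(w^2 + 2*w - 8) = (w - 5)*(w - 2)*(w + 2)*(w + 3)*(w + 4)*(w - 2)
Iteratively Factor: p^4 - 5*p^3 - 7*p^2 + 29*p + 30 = (p - 3)*(p^3 - 2*p^2 - 13*p - 10) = (p - 5)*(p - 3)*(p^2 + 3*p + 2) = (p - 5)*(p - 3)*(p + 1)*(p + 2)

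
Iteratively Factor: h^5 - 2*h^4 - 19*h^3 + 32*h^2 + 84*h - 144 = (h - 2)*(h^4 - 19*h^2 - 6*h + 72) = (h - 4)*(h - 2)*(h^3 + 4*h^2 - 3*h - 18) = (h - 4)*(h - 2)^2*(h^2 + 6*h + 9) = (h - 4)*(h - 2)^2*(h + 3)*(h + 3)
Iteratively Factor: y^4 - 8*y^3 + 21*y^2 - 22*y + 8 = (y - 4)*(y^3 - 4*y^2 + 5*y - 2) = (y - 4)*(y - 1)*(y^2 - 3*y + 2) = (y - 4)*(y - 2)*(y - 1)*(y - 1)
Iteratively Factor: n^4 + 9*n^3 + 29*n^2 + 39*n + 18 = (n + 1)*(n^3 + 8*n^2 + 21*n + 18) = (n + 1)*(n + 2)*(n^2 + 6*n + 9) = (n + 1)*(n + 2)*(n + 3)*(n + 3)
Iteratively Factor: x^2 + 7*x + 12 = (x + 3)*(x + 4)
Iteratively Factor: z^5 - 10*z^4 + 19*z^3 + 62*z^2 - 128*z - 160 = (z - 4)*(z^4 - 6*z^3 - 5*z^2 + 42*z + 40) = (z - 5)*(z - 4)*(z^3 - z^2 - 10*z - 8) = (z - 5)*(z - 4)*(z + 2)*(z^2 - 3*z - 4) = (z - 5)*(z - 4)*(z + 1)*(z + 2)*(z - 4)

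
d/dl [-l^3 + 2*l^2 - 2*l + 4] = -3*l^2 + 4*l - 2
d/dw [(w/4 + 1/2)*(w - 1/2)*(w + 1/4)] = 3*w^2/4 + 7*w/8 - 5/32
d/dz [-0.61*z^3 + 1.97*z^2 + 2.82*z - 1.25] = -1.83*z^2 + 3.94*z + 2.82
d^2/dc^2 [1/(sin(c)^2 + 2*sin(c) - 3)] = (6*sin(c) - 4*cos(c)^2 + 18)*cos(c)^2/(sin(c)^2 + 2*sin(c) - 3)^3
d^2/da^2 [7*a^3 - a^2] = 42*a - 2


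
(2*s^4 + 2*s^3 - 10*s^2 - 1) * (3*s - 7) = 6*s^5 - 8*s^4 - 44*s^3 + 70*s^2 - 3*s + 7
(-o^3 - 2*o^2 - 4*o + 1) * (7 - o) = o^4 - 5*o^3 - 10*o^2 - 29*o + 7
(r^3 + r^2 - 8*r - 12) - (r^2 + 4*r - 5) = r^3 - 12*r - 7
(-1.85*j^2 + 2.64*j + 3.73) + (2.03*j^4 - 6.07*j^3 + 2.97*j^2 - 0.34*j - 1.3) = 2.03*j^4 - 6.07*j^3 + 1.12*j^2 + 2.3*j + 2.43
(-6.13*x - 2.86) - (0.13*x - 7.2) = 4.34 - 6.26*x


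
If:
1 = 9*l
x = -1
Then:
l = 1/9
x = -1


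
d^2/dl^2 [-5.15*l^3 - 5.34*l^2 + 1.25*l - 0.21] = -30.9*l - 10.68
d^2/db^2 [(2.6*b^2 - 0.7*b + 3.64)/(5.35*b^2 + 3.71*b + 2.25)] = (-143.2837*b^3 + 437.3304*b^2 + 484.04874*b + 50.581148)/(153.130375*b^6 + 318.568425*b^5 + 414.11568*b^4 + 319.019561*b^3 + 174.1608*b^2 + 56.345625*b + 11.390625)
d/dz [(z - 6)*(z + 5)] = 2*z - 1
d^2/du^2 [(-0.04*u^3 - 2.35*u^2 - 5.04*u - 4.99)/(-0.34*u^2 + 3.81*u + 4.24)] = (-6.93889390390723e-18*u^5 - 2.22044604925031e-16*u^4 + 8.530244*u^3 + 27.66468*u^2 + 9.12433200000005*u + 80.916214)/(0.039304*u^6 - 1.321308*u^5 + 13.33599*u^4 - 22.351365*u^3 - 166.30764*u^2 - 205.483968*u - 76.225024)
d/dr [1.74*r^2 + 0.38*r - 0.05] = 3.48*r + 0.38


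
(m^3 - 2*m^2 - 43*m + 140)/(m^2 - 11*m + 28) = (m^2 + 2*m - 35)/(m - 7)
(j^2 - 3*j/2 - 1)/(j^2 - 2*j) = (j + 1/2)/j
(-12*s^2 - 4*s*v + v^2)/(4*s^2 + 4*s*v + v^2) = (-6*s + v)/(2*s + v)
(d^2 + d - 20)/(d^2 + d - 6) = (d^2 + d - 20)/(d^2 + d - 6)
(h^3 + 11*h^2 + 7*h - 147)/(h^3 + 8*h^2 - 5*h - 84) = (h + 7)/(h + 4)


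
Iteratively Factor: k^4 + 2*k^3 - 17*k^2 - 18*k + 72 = (k + 4)*(k^3 - 2*k^2 - 9*k + 18) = (k + 3)*(k + 4)*(k^2 - 5*k + 6) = (k - 2)*(k + 3)*(k + 4)*(k - 3)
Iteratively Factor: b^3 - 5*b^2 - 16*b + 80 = (b - 5)*(b^2 - 16) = (b - 5)*(b - 4)*(b + 4)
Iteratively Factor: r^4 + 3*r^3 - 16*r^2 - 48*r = (r)*(r^3 + 3*r^2 - 16*r - 48) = r*(r - 4)*(r^2 + 7*r + 12) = r*(r - 4)*(r + 4)*(r + 3)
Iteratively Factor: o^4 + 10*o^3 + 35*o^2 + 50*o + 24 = (o + 4)*(o^3 + 6*o^2 + 11*o + 6) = (o + 2)*(o + 4)*(o^2 + 4*o + 3) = (o + 1)*(o + 2)*(o + 4)*(o + 3)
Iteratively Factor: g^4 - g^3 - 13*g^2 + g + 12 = (g + 3)*(g^3 - 4*g^2 - g + 4) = (g - 4)*(g + 3)*(g^2 - 1) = (g - 4)*(g + 1)*(g + 3)*(g - 1)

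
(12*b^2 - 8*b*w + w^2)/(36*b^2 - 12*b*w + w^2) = (-2*b + w)/(-6*b + w)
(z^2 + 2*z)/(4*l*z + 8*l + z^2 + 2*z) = z/(4*l + z)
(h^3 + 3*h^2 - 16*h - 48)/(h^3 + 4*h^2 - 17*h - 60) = (h + 4)/(h + 5)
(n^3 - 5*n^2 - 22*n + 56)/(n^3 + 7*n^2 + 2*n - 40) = (n - 7)/(n + 5)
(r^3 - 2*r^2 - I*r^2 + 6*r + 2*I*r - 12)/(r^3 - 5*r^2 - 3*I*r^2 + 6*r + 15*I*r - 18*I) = (r + 2*I)/(r - 3)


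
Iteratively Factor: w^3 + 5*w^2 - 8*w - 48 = (w + 4)*(w^2 + w - 12) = (w + 4)^2*(w - 3)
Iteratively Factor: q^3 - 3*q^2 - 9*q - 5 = (q + 1)*(q^2 - 4*q - 5) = (q + 1)^2*(q - 5)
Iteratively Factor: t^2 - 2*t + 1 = (t - 1)*(t - 1)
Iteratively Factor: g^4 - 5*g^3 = (g - 5)*(g^3) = g*(g - 5)*(g^2) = g^2*(g - 5)*(g)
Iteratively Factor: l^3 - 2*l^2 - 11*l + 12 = (l + 3)*(l^2 - 5*l + 4) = (l - 1)*(l + 3)*(l - 4)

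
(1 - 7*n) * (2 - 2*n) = 14*n^2 - 16*n + 2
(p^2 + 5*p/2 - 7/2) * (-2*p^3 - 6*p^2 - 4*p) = -2*p^5 - 11*p^4 - 12*p^3 + 11*p^2 + 14*p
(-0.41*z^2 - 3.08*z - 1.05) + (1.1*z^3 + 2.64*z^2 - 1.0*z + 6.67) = 1.1*z^3 + 2.23*z^2 - 4.08*z + 5.62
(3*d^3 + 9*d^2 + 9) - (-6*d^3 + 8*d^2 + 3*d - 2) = 9*d^3 + d^2 - 3*d + 11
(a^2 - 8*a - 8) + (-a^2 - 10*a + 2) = -18*a - 6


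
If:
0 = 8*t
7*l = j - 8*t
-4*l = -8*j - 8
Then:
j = -14/13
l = -2/13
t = 0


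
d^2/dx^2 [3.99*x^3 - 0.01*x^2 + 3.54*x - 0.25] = 23.94*x - 0.02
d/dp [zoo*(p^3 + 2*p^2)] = zoo*p*(p + 1)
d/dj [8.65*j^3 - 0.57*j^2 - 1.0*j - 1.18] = 25.95*j^2 - 1.14*j - 1.0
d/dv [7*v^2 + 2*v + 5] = 14*v + 2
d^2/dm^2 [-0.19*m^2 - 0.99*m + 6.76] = -0.380000000000000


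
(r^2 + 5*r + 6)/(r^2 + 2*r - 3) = (r + 2)/(r - 1)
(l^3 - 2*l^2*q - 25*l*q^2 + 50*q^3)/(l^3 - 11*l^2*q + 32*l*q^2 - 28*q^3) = (l^2 - 25*q^2)/(l^2 - 9*l*q + 14*q^2)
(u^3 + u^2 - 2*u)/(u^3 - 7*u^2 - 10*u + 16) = u/(u - 8)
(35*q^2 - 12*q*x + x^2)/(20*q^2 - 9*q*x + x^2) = (-7*q + x)/(-4*q + x)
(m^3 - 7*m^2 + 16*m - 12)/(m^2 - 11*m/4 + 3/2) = 4*(m^2 - 5*m + 6)/(4*m - 3)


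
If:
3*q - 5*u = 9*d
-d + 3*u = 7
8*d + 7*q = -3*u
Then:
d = -308/305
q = 91/305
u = 609/305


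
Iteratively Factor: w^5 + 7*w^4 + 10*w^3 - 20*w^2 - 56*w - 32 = (w - 2)*(w^4 + 9*w^3 + 28*w^2 + 36*w + 16) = (w - 2)*(w + 2)*(w^3 + 7*w^2 + 14*w + 8) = (w - 2)*(w + 1)*(w + 2)*(w^2 + 6*w + 8) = (w - 2)*(w + 1)*(w + 2)*(w + 4)*(w + 2)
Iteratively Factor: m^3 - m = (m)*(m^2 - 1) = m*(m + 1)*(m - 1)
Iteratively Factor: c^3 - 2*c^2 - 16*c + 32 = (c + 4)*(c^2 - 6*c + 8) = (c - 2)*(c + 4)*(c - 4)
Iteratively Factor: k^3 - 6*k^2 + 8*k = (k - 4)*(k^2 - 2*k) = (k - 4)*(k - 2)*(k)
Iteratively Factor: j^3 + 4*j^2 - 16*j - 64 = (j + 4)*(j^2 - 16) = (j - 4)*(j + 4)*(j + 4)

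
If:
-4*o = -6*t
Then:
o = 3*t/2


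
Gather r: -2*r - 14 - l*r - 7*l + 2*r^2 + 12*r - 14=-7*l + 2*r^2 + r*(10 - l) - 28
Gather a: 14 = 14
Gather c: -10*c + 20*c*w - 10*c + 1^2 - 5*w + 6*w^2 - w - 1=c*(20*w - 20) + 6*w^2 - 6*w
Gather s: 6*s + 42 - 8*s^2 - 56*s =-8*s^2 - 50*s + 42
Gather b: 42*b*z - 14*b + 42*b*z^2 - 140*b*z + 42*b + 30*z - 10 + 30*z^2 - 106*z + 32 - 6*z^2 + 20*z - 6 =b*(42*z^2 - 98*z + 28) + 24*z^2 - 56*z + 16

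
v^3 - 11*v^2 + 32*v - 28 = (v - 7)*(v - 2)^2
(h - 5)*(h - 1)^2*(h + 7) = h^4 - 38*h^2 + 72*h - 35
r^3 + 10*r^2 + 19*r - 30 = (r - 1)*(r + 5)*(r + 6)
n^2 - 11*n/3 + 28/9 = (n - 7/3)*(n - 4/3)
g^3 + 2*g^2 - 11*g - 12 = (g - 3)*(g + 1)*(g + 4)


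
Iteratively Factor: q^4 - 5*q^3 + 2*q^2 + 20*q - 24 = (q - 2)*(q^3 - 3*q^2 - 4*q + 12) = (q - 3)*(q - 2)*(q^2 - 4) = (q - 3)*(q - 2)^2*(q + 2)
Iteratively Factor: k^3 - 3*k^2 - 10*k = (k - 5)*(k^2 + 2*k) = (k - 5)*(k + 2)*(k)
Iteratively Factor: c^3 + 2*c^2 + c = (c)*(c^2 + 2*c + 1) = c*(c + 1)*(c + 1)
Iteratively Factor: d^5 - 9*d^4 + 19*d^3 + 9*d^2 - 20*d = (d)*(d^4 - 9*d^3 + 19*d^2 + 9*d - 20) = d*(d - 5)*(d^3 - 4*d^2 - d + 4) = d*(d - 5)*(d + 1)*(d^2 - 5*d + 4) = d*(d - 5)*(d - 4)*(d + 1)*(d - 1)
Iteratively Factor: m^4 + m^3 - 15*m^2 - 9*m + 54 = (m - 3)*(m^3 + 4*m^2 - 3*m - 18) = (m - 3)*(m - 2)*(m^2 + 6*m + 9) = (m - 3)*(m - 2)*(m + 3)*(m + 3)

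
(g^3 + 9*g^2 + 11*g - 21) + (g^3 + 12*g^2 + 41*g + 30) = 2*g^3 + 21*g^2 + 52*g + 9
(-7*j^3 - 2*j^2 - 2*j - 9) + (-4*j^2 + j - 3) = -7*j^3 - 6*j^2 - j - 12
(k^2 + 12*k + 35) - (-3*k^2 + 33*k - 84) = 4*k^2 - 21*k + 119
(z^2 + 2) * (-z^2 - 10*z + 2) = -z^4 - 10*z^3 - 20*z + 4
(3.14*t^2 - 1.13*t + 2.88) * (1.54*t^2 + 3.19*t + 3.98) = 4.8356*t^4 + 8.2764*t^3 + 13.3277*t^2 + 4.6898*t + 11.4624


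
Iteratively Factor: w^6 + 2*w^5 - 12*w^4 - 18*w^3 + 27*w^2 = (w + 3)*(w^5 - w^4 - 9*w^3 + 9*w^2) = (w + 3)^2*(w^4 - 4*w^3 + 3*w^2) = (w - 3)*(w + 3)^2*(w^3 - w^2) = (w - 3)*(w - 1)*(w + 3)^2*(w^2) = w*(w - 3)*(w - 1)*(w + 3)^2*(w)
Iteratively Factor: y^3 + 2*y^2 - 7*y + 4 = (y - 1)*(y^2 + 3*y - 4) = (y - 1)*(y + 4)*(y - 1)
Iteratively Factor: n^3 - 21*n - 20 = (n - 5)*(n^2 + 5*n + 4) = (n - 5)*(n + 1)*(n + 4)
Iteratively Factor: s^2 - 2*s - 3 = (s - 3)*(s + 1)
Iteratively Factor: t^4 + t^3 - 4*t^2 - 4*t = (t + 1)*(t^3 - 4*t) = t*(t + 1)*(t^2 - 4) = t*(t - 2)*(t + 1)*(t + 2)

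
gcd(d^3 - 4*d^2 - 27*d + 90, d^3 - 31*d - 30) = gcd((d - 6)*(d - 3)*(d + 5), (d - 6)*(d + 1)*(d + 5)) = d^2 - d - 30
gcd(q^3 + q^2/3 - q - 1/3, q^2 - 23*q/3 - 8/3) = q + 1/3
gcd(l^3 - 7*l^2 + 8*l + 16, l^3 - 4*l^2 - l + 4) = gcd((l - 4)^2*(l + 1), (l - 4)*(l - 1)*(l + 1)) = l^2 - 3*l - 4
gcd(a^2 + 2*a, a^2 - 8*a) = a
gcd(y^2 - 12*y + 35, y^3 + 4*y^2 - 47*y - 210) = y - 7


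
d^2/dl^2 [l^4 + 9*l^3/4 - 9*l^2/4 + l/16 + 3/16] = 12*l^2 + 27*l/2 - 9/2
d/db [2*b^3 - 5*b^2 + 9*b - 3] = 6*b^2 - 10*b + 9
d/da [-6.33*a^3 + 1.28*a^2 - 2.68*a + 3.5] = -18.99*a^2 + 2.56*a - 2.68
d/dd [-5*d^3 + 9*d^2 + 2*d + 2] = -15*d^2 + 18*d + 2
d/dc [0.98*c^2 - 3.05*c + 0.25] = 1.96*c - 3.05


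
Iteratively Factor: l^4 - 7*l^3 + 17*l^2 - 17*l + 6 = (l - 3)*(l^3 - 4*l^2 + 5*l - 2) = (l - 3)*(l - 1)*(l^2 - 3*l + 2) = (l - 3)*(l - 2)*(l - 1)*(l - 1)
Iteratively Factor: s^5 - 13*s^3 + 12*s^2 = (s)*(s^4 - 13*s^2 + 12*s) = s*(s - 1)*(s^3 + s^2 - 12*s) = s*(s - 1)*(s + 4)*(s^2 - 3*s) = s*(s - 3)*(s - 1)*(s + 4)*(s)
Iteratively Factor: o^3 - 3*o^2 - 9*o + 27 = (o - 3)*(o^2 - 9) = (o - 3)^2*(o + 3)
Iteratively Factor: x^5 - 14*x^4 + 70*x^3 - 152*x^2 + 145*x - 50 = (x - 1)*(x^4 - 13*x^3 + 57*x^2 - 95*x + 50) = (x - 1)^2*(x^3 - 12*x^2 + 45*x - 50) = (x - 2)*(x - 1)^2*(x^2 - 10*x + 25) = (x - 5)*(x - 2)*(x - 1)^2*(x - 5)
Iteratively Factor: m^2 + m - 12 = (m + 4)*(m - 3)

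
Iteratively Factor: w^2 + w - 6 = (w + 3)*(w - 2)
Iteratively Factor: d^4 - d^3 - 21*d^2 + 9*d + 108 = (d + 3)*(d^3 - 4*d^2 - 9*d + 36) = (d - 3)*(d + 3)*(d^2 - d - 12) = (d - 4)*(d - 3)*(d + 3)*(d + 3)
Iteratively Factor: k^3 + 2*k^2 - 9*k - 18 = (k + 2)*(k^2 - 9) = (k - 3)*(k + 2)*(k + 3)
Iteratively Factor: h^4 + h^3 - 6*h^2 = (h + 3)*(h^3 - 2*h^2) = h*(h + 3)*(h^2 - 2*h) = h^2*(h + 3)*(h - 2)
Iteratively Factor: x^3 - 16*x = (x + 4)*(x^2 - 4*x) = (x - 4)*(x + 4)*(x)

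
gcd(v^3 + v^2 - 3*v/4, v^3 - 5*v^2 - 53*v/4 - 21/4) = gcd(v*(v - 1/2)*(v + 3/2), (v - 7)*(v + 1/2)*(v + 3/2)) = v + 3/2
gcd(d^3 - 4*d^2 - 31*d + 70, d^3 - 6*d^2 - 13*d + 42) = d^2 - 9*d + 14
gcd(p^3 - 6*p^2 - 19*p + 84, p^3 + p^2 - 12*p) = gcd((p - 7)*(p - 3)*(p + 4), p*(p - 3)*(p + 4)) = p^2 + p - 12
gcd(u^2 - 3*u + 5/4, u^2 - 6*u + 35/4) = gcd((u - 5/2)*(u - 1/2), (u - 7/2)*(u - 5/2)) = u - 5/2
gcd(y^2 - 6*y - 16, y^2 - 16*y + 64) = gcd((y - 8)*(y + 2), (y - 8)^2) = y - 8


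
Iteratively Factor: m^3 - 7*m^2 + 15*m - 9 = (m - 3)*(m^2 - 4*m + 3) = (m - 3)^2*(m - 1)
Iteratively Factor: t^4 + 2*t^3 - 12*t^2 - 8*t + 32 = (t + 2)*(t^3 - 12*t + 16) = (t - 2)*(t + 2)*(t^2 + 2*t - 8) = (t - 2)^2*(t + 2)*(t + 4)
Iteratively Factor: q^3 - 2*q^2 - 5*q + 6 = (q - 1)*(q^2 - q - 6) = (q - 1)*(q + 2)*(q - 3)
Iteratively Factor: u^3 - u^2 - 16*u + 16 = (u + 4)*(u^2 - 5*u + 4) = (u - 4)*(u + 4)*(u - 1)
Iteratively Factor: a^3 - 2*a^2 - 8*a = (a + 2)*(a^2 - 4*a) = (a - 4)*(a + 2)*(a)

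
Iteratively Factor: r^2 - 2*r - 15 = (r + 3)*(r - 5)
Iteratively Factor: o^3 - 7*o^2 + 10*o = (o - 5)*(o^2 - 2*o) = (o - 5)*(o - 2)*(o)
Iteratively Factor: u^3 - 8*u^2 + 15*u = (u)*(u^2 - 8*u + 15) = u*(u - 3)*(u - 5)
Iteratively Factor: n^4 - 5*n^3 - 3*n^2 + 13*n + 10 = (n + 1)*(n^3 - 6*n^2 + 3*n + 10) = (n - 2)*(n + 1)*(n^2 - 4*n - 5) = (n - 5)*(n - 2)*(n + 1)*(n + 1)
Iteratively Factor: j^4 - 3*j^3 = (j - 3)*(j^3) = j*(j - 3)*(j^2) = j^2*(j - 3)*(j)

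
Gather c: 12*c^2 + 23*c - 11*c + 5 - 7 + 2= 12*c^2 + 12*c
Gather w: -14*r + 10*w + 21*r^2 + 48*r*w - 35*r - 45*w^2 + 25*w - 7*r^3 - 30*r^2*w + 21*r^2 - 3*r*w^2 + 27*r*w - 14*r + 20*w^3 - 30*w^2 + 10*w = -7*r^3 + 42*r^2 - 63*r + 20*w^3 + w^2*(-3*r - 75) + w*(-30*r^2 + 75*r + 45)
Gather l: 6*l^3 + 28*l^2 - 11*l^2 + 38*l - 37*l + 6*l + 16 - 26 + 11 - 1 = 6*l^3 + 17*l^2 + 7*l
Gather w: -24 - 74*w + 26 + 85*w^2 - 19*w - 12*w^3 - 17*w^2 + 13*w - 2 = -12*w^3 + 68*w^2 - 80*w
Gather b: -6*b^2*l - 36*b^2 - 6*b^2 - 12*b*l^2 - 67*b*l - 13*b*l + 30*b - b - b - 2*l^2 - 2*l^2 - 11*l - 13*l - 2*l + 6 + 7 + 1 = b^2*(-6*l - 42) + b*(-12*l^2 - 80*l + 28) - 4*l^2 - 26*l + 14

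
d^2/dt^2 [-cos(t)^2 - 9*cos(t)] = 9*cos(t) + 2*cos(2*t)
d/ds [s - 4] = 1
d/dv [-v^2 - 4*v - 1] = -2*v - 4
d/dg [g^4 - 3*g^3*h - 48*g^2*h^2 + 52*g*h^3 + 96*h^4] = 4*g^3 - 9*g^2*h - 96*g*h^2 + 52*h^3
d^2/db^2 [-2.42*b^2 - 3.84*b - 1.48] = -4.84000000000000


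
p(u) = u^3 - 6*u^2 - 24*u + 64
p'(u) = 3*u^2 - 12*u - 24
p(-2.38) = 73.65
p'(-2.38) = 21.55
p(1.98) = 0.72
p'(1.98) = -36.00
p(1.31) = 24.51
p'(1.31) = -34.57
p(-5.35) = -132.47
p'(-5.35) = 126.07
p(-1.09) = 81.74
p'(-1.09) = -7.36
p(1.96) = 1.44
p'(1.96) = -36.00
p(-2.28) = 75.68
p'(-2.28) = 18.96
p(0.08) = 62.04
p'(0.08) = -24.94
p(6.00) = -80.00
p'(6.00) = 12.00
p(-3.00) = 55.00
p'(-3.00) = 39.00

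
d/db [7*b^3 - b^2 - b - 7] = 21*b^2 - 2*b - 1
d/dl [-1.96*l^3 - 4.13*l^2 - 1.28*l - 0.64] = -5.88*l^2 - 8.26*l - 1.28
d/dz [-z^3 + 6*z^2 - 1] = 3*z*(4 - z)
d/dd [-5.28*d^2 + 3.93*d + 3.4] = 3.93 - 10.56*d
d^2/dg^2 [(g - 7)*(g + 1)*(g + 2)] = 6*g - 8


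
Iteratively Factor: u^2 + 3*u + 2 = (u + 2)*(u + 1)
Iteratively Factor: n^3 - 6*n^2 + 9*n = (n)*(n^2 - 6*n + 9) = n*(n - 3)*(n - 3)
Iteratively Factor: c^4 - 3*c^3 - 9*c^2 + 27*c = (c)*(c^3 - 3*c^2 - 9*c + 27) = c*(c - 3)*(c^2 - 9) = c*(c - 3)^2*(c + 3)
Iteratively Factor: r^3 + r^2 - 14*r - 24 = (r - 4)*(r^2 + 5*r + 6) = (r - 4)*(r + 2)*(r + 3)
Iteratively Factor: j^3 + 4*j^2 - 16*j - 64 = (j + 4)*(j^2 - 16) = (j - 4)*(j + 4)*(j + 4)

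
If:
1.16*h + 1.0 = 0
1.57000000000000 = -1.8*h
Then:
No Solution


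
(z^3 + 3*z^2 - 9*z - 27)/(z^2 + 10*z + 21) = (z^2 - 9)/(z + 7)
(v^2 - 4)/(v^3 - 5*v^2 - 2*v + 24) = (v - 2)/(v^2 - 7*v + 12)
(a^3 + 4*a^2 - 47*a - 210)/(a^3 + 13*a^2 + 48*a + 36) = (a^2 - 2*a - 35)/(a^2 + 7*a + 6)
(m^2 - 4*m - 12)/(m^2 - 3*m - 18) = (m + 2)/(m + 3)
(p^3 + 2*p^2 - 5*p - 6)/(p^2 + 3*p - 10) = (p^2 + 4*p + 3)/(p + 5)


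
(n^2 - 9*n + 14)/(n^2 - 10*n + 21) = (n - 2)/(n - 3)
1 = 1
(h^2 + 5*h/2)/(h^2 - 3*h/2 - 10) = h/(h - 4)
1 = 1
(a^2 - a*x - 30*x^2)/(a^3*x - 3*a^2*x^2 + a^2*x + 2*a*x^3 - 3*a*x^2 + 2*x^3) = (a^2 - a*x - 30*x^2)/(x*(a^3 - 3*a^2*x + a^2 + 2*a*x^2 - 3*a*x + 2*x^2))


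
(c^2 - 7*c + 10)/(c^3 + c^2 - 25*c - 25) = (c - 2)/(c^2 + 6*c + 5)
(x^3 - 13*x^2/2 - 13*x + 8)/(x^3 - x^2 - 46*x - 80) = (x - 1/2)/(x + 5)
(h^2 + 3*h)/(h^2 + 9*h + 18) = h/(h + 6)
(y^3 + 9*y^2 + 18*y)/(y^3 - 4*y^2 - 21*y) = (y + 6)/(y - 7)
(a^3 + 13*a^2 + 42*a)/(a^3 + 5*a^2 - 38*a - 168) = a*(a + 6)/(a^2 - 2*a - 24)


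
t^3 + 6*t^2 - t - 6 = (t - 1)*(t + 1)*(t + 6)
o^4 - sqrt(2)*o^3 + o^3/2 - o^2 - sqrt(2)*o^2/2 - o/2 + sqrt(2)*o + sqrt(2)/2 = (o - 1)*(o + 1/2)*(o + 1)*(o - sqrt(2))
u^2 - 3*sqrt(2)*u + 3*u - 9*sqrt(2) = (u + 3)*(u - 3*sqrt(2))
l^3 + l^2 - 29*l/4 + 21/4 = (l - 3/2)*(l - 1)*(l + 7/2)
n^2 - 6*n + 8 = (n - 4)*(n - 2)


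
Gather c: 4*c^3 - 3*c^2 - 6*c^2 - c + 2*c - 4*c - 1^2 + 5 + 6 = 4*c^3 - 9*c^2 - 3*c + 10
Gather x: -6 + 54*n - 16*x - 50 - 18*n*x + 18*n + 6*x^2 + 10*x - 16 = 72*n + 6*x^2 + x*(-18*n - 6) - 72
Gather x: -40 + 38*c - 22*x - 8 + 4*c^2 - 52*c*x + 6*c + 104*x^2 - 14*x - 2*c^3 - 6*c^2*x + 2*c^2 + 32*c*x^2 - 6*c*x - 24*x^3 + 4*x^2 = -2*c^3 + 6*c^2 + 44*c - 24*x^3 + x^2*(32*c + 108) + x*(-6*c^2 - 58*c - 36) - 48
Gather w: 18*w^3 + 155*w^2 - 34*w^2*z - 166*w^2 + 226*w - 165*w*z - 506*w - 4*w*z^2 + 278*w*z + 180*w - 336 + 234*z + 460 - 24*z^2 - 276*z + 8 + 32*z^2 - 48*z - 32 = 18*w^3 + w^2*(-34*z - 11) + w*(-4*z^2 + 113*z - 100) + 8*z^2 - 90*z + 100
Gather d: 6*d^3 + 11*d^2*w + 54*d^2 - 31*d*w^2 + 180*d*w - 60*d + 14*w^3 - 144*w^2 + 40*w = 6*d^3 + d^2*(11*w + 54) + d*(-31*w^2 + 180*w - 60) + 14*w^3 - 144*w^2 + 40*w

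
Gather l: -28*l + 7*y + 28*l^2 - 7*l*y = 28*l^2 + l*(-7*y - 28) + 7*y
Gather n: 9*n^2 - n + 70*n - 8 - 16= 9*n^2 + 69*n - 24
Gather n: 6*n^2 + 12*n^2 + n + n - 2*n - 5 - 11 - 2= 18*n^2 - 18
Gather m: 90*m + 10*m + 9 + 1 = 100*m + 10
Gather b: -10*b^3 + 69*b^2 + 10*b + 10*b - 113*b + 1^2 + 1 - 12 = -10*b^3 + 69*b^2 - 93*b - 10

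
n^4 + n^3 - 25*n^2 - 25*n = n*(n - 5)*(n + 1)*(n + 5)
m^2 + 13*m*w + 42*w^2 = (m + 6*w)*(m + 7*w)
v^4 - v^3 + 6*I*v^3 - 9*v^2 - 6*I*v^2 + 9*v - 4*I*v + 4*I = (v - 1)*(v + I)^2*(v + 4*I)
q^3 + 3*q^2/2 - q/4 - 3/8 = (q - 1/2)*(q + 1/2)*(q + 3/2)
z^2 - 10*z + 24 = (z - 6)*(z - 4)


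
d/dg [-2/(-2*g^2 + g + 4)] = 2*(1 - 4*g)/(-2*g^2 + g + 4)^2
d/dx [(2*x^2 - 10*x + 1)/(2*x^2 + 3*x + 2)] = (26*x^2 + 4*x - 23)/(4*x^4 + 12*x^3 + 17*x^2 + 12*x + 4)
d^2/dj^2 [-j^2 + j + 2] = -2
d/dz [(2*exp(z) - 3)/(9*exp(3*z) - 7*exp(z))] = 3*(-12*exp(3*z) + 27*exp(2*z) - 7)*exp(-z)/(81*exp(4*z) - 126*exp(2*z) + 49)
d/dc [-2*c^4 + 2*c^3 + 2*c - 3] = -8*c^3 + 6*c^2 + 2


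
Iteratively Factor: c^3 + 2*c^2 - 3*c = (c)*(c^2 + 2*c - 3) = c*(c + 3)*(c - 1)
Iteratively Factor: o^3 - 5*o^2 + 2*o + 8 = (o - 4)*(o^2 - o - 2) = (o - 4)*(o - 2)*(o + 1)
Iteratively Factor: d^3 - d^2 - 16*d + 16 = (d + 4)*(d^2 - 5*d + 4) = (d - 4)*(d + 4)*(d - 1)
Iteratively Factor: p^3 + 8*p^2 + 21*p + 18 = (p + 3)*(p^2 + 5*p + 6) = (p + 3)^2*(p + 2)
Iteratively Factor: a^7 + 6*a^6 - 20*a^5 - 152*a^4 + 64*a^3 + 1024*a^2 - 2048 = (a - 4)*(a^6 + 10*a^5 + 20*a^4 - 72*a^3 - 224*a^2 + 128*a + 512) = (a - 4)*(a - 2)*(a^5 + 12*a^4 + 44*a^3 + 16*a^2 - 192*a - 256) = (a - 4)*(a - 2)^2*(a^4 + 14*a^3 + 72*a^2 + 160*a + 128) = (a - 4)*(a - 2)^2*(a + 4)*(a^3 + 10*a^2 + 32*a + 32) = (a - 4)*(a - 2)^2*(a + 2)*(a + 4)*(a^2 + 8*a + 16) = (a - 4)*(a - 2)^2*(a + 2)*(a + 4)^2*(a + 4)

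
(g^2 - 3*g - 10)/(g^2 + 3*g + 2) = (g - 5)/(g + 1)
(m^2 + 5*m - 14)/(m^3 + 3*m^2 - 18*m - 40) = (m^2 + 5*m - 14)/(m^3 + 3*m^2 - 18*m - 40)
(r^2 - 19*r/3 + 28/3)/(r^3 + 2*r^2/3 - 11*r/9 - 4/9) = 3*(3*r^2 - 19*r + 28)/(9*r^3 + 6*r^2 - 11*r - 4)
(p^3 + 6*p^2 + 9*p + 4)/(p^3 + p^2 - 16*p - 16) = (p + 1)/(p - 4)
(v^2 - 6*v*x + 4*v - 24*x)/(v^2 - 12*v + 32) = (v^2 - 6*v*x + 4*v - 24*x)/(v^2 - 12*v + 32)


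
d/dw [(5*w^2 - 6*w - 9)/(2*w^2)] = 3*(w + 3)/w^3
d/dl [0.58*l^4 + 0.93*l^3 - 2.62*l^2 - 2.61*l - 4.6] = 2.32*l^3 + 2.79*l^2 - 5.24*l - 2.61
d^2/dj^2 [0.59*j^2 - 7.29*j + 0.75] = 1.18000000000000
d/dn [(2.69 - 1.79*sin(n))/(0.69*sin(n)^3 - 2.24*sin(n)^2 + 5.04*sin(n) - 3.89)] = (2.4702*sin(n)^3 - 9.5779*sin(n)^2 + 12.0512*sin(n) - 6.5945)*cos(n)/(0.4761*sin(n)^6 - 3.0912*sin(n)^5 + 11.9728*sin(n)^4 - 27.9474*sin(n)^3 + 42.8288*sin(n)^2 - 39.2112*sin(n) + 15.1321)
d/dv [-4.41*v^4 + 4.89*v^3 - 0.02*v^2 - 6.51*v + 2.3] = -17.64*v^3 + 14.67*v^2 - 0.04*v - 6.51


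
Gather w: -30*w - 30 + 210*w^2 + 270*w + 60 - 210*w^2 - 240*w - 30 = 0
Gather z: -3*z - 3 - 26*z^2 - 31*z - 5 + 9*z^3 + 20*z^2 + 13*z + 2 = 9*z^3 - 6*z^2 - 21*z - 6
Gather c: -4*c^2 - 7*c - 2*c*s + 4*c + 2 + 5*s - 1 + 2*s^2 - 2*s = -4*c^2 + c*(-2*s - 3) + 2*s^2 + 3*s + 1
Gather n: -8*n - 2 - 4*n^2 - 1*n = -4*n^2 - 9*n - 2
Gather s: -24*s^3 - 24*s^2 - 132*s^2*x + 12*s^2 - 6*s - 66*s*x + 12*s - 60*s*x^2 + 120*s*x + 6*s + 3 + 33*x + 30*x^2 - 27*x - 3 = -24*s^3 + s^2*(-132*x - 12) + s*(-60*x^2 + 54*x + 12) + 30*x^2 + 6*x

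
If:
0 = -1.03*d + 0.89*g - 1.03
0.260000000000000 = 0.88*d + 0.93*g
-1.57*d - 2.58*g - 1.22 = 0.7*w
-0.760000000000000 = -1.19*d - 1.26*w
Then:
No Solution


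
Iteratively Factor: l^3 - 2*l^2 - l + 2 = (l + 1)*(l^2 - 3*l + 2) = (l - 1)*(l + 1)*(l - 2)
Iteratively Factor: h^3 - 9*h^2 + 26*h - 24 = (h - 3)*(h^2 - 6*h + 8) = (h - 3)*(h - 2)*(h - 4)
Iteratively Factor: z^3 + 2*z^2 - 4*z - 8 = (z - 2)*(z^2 + 4*z + 4) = (z - 2)*(z + 2)*(z + 2)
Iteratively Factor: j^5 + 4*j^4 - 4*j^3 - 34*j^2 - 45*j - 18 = (j - 3)*(j^4 + 7*j^3 + 17*j^2 + 17*j + 6) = (j - 3)*(j + 2)*(j^3 + 5*j^2 + 7*j + 3) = (j - 3)*(j + 1)*(j + 2)*(j^2 + 4*j + 3) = (j - 3)*(j + 1)^2*(j + 2)*(j + 3)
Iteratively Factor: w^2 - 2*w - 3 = (w - 3)*(w + 1)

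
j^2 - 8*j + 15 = (j - 5)*(j - 3)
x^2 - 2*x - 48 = (x - 8)*(x + 6)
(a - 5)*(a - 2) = a^2 - 7*a + 10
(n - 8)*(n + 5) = n^2 - 3*n - 40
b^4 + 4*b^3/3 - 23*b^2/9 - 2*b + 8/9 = (b - 4/3)*(b - 1/3)*(b + 1)*(b + 2)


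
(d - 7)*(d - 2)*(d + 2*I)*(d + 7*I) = d^4 - 9*d^3 + 9*I*d^3 - 81*I*d^2 + 126*d + 126*I*d - 196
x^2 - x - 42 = (x - 7)*(x + 6)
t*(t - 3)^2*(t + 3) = t^4 - 3*t^3 - 9*t^2 + 27*t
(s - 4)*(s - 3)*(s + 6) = s^3 - s^2 - 30*s + 72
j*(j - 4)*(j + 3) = j^3 - j^2 - 12*j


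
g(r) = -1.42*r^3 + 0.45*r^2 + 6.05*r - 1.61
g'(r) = -4.26*r^2 + 0.9*r + 6.05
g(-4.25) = 89.81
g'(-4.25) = -74.72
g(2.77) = -11.58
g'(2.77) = -24.14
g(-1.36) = -5.43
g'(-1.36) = -3.05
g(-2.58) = 10.16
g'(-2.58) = -24.63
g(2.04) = 0.55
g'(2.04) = -9.84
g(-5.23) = 182.20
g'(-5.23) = -115.18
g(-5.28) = 188.01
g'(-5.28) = -117.46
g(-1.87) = -2.06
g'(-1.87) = -10.53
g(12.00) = -2317.97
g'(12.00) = -596.59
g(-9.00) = 1015.57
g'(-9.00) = -347.11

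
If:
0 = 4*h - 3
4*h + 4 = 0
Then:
No Solution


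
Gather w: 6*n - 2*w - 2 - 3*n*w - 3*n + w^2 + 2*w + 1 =-3*n*w + 3*n + w^2 - 1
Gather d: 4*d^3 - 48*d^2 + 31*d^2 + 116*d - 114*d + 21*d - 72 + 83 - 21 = 4*d^3 - 17*d^2 + 23*d - 10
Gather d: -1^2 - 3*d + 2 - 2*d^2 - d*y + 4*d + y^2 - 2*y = -2*d^2 + d*(1 - y) + y^2 - 2*y + 1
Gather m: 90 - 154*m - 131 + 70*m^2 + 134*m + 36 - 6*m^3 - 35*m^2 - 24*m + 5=-6*m^3 + 35*m^2 - 44*m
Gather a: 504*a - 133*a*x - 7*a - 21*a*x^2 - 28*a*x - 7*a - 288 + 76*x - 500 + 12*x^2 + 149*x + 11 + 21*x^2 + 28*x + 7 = a*(-21*x^2 - 161*x + 490) + 33*x^2 + 253*x - 770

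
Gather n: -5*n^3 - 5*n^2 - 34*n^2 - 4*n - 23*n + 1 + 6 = -5*n^3 - 39*n^2 - 27*n + 7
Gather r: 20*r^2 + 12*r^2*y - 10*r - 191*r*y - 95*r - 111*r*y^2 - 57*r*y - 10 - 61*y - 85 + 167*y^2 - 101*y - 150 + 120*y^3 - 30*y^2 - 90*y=r^2*(12*y + 20) + r*(-111*y^2 - 248*y - 105) + 120*y^3 + 137*y^2 - 252*y - 245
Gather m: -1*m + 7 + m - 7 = 0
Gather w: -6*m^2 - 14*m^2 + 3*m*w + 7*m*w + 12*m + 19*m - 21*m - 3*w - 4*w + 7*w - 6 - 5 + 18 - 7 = -20*m^2 + 10*m*w + 10*m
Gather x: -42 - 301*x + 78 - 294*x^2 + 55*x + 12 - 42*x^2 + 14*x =-336*x^2 - 232*x + 48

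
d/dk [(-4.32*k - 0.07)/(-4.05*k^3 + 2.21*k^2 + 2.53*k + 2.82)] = (-34.992*k^3 + 8.6967*k^2 + 0.3094*k - 12.0053)/(16.4025*k^6 - 17.901*k^5 - 15.6089*k^4 - 11.6594*k^3 + 18.8653*k^2 + 14.2692*k + 7.9524)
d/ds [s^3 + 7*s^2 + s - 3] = 3*s^2 + 14*s + 1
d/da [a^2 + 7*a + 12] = 2*a + 7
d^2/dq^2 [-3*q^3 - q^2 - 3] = -18*q - 2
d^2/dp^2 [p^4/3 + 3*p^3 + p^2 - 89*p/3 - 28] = 4*p^2 + 18*p + 2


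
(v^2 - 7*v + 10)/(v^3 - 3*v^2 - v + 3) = (v^2 - 7*v + 10)/(v^3 - 3*v^2 - v + 3)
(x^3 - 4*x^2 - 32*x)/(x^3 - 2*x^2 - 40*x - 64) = x/(x + 2)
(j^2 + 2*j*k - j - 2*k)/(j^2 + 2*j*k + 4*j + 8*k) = (j - 1)/(j + 4)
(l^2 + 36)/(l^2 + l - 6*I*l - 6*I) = (l + 6*I)/(l + 1)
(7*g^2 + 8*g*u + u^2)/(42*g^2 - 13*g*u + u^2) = (7*g^2 + 8*g*u + u^2)/(42*g^2 - 13*g*u + u^2)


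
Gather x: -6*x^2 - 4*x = -6*x^2 - 4*x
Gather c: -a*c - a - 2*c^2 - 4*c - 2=-a - 2*c^2 + c*(-a - 4) - 2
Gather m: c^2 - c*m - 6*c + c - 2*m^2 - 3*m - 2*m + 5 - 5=c^2 - 5*c - 2*m^2 + m*(-c - 5)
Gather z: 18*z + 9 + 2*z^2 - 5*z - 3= 2*z^2 + 13*z + 6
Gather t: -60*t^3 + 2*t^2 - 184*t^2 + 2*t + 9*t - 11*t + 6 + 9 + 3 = -60*t^3 - 182*t^2 + 18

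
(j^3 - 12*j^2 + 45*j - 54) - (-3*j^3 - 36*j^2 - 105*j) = 4*j^3 + 24*j^2 + 150*j - 54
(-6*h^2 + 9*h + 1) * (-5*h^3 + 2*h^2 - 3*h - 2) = 30*h^5 - 57*h^4 + 31*h^3 - 13*h^2 - 21*h - 2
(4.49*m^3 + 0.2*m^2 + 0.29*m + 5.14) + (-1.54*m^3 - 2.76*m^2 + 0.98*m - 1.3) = 2.95*m^3 - 2.56*m^2 + 1.27*m + 3.84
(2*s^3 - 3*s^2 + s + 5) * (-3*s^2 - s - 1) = -6*s^5 + 7*s^4 - 2*s^3 - 13*s^2 - 6*s - 5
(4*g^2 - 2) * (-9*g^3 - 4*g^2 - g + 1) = -36*g^5 - 16*g^4 + 14*g^3 + 12*g^2 + 2*g - 2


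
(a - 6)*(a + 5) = a^2 - a - 30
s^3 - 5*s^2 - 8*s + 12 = (s - 6)*(s - 1)*(s + 2)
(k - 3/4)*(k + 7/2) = k^2 + 11*k/4 - 21/8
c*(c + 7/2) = c^2 + 7*c/2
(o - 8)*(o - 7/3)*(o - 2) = o^3 - 37*o^2/3 + 118*o/3 - 112/3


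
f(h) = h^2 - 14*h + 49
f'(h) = 2*h - 14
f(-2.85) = 97.02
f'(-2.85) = -19.70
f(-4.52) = 132.71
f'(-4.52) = -23.04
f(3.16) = 14.75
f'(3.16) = -7.68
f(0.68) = 39.94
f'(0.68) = -12.64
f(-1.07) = 65.12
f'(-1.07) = -16.14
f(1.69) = 28.20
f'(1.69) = -10.62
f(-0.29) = 53.14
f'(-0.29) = -14.58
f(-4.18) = 124.99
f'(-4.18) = -22.36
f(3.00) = 16.00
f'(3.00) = -8.00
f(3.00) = 16.00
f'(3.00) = -8.00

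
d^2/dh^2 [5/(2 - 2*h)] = -5/(h - 1)^3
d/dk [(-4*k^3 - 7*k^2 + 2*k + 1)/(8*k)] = -k - 7/8 - 1/(8*k^2)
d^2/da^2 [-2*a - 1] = 0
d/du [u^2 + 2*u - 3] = 2*u + 2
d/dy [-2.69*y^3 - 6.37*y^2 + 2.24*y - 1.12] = -8.07*y^2 - 12.74*y + 2.24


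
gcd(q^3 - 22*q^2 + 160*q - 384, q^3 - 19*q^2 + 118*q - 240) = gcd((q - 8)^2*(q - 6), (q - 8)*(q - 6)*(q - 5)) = q^2 - 14*q + 48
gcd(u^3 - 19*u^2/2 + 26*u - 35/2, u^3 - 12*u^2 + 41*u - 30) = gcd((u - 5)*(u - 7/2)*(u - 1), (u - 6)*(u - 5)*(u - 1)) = u^2 - 6*u + 5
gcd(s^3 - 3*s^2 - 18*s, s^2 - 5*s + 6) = 1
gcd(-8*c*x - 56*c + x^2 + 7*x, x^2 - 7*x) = 1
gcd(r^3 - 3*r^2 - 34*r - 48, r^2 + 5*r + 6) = r^2 + 5*r + 6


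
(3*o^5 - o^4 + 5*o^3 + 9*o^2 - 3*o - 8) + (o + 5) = 3*o^5 - o^4 + 5*o^3 + 9*o^2 - 2*o - 3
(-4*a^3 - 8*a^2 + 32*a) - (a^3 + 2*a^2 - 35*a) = -5*a^3 - 10*a^2 + 67*a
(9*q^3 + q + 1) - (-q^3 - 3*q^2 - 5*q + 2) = 10*q^3 + 3*q^2 + 6*q - 1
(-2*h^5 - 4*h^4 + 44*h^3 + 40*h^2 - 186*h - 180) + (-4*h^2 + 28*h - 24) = -2*h^5 - 4*h^4 + 44*h^3 + 36*h^2 - 158*h - 204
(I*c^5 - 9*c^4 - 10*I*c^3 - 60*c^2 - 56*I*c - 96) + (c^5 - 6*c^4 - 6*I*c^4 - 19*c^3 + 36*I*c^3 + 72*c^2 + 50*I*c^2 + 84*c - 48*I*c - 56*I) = c^5 + I*c^5 - 15*c^4 - 6*I*c^4 - 19*c^3 + 26*I*c^3 + 12*c^2 + 50*I*c^2 + 84*c - 104*I*c - 96 - 56*I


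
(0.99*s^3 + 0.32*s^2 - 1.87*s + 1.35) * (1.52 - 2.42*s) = -2.3958*s^4 + 0.7304*s^3 + 5.0118*s^2 - 6.1094*s + 2.052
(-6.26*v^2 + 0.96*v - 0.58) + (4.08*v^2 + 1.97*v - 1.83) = -2.18*v^2 + 2.93*v - 2.41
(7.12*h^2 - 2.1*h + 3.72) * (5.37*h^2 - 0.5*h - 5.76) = 38.2344*h^4 - 14.837*h^3 - 19.9848*h^2 + 10.236*h - 21.4272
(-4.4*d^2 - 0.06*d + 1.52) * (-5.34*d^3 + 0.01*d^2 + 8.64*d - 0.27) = 23.496*d^5 + 0.2764*d^4 - 46.1334*d^3 + 0.6848*d^2 + 13.149*d - 0.4104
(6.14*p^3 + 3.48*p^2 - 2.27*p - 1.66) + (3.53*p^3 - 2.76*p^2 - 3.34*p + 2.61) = 9.67*p^3 + 0.72*p^2 - 5.61*p + 0.95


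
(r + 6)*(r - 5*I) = r^2 + 6*r - 5*I*r - 30*I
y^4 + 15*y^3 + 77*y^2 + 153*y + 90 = (y + 1)*(y + 3)*(y + 5)*(y + 6)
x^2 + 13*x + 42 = (x + 6)*(x + 7)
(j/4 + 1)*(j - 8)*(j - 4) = j^3/4 - 2*j^2 - 4*j + 32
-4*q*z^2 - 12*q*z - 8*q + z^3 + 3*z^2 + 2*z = (-4*q + z)*(z + 1)*(z + 2)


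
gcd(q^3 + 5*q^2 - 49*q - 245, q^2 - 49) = q^2 - 49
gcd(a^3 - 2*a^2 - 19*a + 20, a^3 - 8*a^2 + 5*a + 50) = a - 5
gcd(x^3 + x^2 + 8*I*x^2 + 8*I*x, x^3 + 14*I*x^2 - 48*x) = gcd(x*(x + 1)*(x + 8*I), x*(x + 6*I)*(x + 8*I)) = x^2 + 8*I*x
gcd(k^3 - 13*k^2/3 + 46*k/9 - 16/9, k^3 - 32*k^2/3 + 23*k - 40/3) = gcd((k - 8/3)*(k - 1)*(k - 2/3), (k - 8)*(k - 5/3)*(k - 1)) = k - 1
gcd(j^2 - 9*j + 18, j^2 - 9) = j - 3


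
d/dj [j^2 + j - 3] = 2*j + 1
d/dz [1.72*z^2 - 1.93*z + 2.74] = 3.44*z - 1.93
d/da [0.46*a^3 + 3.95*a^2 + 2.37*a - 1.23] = 1.38*a^2 + 7.9*a + 2.37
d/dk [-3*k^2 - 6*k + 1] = -6*k - 6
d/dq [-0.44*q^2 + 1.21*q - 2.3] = 1.21 - 0.88*q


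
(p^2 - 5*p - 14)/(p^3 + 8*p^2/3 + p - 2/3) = 3*(p - 7)/(3*p^2 + 2*p - 1)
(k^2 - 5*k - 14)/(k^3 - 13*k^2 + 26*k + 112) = 1/(k - 8)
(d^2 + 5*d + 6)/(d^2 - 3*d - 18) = (d + 2)/(d - 6)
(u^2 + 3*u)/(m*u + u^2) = (u + 3)/(m + u)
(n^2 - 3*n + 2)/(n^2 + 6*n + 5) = (n^2 - 3*n + 2)/(n^2 + 6*n + 5)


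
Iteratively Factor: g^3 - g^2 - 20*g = (g + 4)*(g^2 - 5*g) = (g - 5)*(g + 4)*(g)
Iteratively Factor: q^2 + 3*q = (q)*(q + 3)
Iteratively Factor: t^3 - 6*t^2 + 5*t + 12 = (t - 4)*(t^2 - 2*t - 3) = (t - 4)*(t + 1)*(t - 3)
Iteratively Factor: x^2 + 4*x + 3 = (x + 3)*(x + 1)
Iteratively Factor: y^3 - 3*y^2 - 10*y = (y)*(y^2 - 3*y - 10) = y*(y - 5)*(y + 2)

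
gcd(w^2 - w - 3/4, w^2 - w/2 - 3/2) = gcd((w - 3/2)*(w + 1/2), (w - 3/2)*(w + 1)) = w - 3/2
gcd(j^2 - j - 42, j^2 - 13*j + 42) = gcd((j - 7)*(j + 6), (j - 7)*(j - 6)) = j - 7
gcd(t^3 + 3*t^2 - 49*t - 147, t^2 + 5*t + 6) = t + 3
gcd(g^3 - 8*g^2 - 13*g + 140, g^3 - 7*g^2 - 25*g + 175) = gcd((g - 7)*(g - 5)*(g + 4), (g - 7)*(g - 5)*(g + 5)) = g^2 - 12*g + 35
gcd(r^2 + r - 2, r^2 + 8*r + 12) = r + 2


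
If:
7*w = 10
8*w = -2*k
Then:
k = -40/7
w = 10/7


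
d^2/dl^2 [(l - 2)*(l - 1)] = 2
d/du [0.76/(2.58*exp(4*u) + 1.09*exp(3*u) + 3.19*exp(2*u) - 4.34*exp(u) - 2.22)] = (-7.8432*exp(3*u) - 2.4852*exp(2*u) - 4.8488*exp(u) + 3.2984)*exp(u)/(2.58*exp(4*u) + 1.09*exp(3*u) + 3.19*exp(2*u) - 4.34*exp(u) - 2.22)^2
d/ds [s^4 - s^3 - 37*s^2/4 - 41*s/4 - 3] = 4*s^3 - 3*s^2 - 37*s/2 - 41/4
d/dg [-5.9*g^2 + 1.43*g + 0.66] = 1.43 - 11.8*g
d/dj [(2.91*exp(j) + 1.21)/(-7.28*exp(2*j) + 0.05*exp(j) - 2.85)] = (21.1848*exp(2*j) + 17.6176*exp(j) - 8.354)*exp(j)/(52.9984*exp(4*j) - 0.728*exp(3*j) + 41.4985*exp(2*j) - 0.285*exp(j) + 8.1225)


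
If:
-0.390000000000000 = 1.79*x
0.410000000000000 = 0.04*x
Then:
No Solution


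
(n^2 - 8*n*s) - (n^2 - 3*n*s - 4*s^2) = -5*n*s + 4*s^2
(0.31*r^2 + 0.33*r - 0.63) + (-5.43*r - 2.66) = 0.31*r^2 - 5.1*r - 3.29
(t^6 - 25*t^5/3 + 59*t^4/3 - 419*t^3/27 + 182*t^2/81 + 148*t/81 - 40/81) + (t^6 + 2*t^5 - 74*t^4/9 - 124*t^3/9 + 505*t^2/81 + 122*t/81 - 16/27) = 2*t^6 - 19*t^5/3 + 103*t^4/9 - 791*t^3/27 + 229*t^2/27 + 10*t/3 - 88/81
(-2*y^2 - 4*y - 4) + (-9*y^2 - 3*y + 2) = -11*y^2 - 7*y - 2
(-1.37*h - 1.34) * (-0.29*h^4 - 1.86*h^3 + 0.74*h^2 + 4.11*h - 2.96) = 0.3973*h^5 + 2.9368*h^4 + 1.4786*h^3 - 6.6223*h^2 - 1.4522*h + 3.9664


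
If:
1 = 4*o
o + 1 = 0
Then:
No Solution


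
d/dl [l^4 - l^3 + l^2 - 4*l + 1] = 4*l^3 - 3*l^2 + 2*l - 4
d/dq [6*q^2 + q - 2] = 12*q + 1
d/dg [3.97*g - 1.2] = 3.97000000000000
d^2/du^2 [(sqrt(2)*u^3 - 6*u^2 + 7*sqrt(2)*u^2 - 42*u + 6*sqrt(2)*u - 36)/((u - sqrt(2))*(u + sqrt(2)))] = 4*(-21*u^3 + 4*sqrt(2)*u^3 - 72*u^2 + 21*sqrt(2)*u^2 - 126*u + 24*sqrt(2)*u - 48 + 14*sqrt(2))/(u^6 - 6*u^4 + 12*u^2 - 8)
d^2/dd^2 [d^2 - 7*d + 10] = 2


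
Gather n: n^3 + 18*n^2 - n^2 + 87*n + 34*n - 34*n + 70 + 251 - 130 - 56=n^3 + 17*n^2 + 87*n + 135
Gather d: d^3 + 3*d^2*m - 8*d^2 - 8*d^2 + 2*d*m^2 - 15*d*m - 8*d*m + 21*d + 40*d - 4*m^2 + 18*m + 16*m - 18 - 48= d^3 + d^2*(3*m - 16) + d*(2*m^2 - 23*m + 61) - 4*m^2 + 34*m - 66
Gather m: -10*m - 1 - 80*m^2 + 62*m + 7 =-80*m^2 + 52*m + 6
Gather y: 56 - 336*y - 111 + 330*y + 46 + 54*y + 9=48*y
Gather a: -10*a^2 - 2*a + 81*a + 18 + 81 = -10*a^2 + 79*a + 99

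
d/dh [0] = 0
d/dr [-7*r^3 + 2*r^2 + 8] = r*(4 - 21*r)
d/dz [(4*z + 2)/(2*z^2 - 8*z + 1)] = 4*(-2*z^2 - 2*z + 5)/(4*z^4 - 32*z^3 + 68*z^2 - 16*z + 1)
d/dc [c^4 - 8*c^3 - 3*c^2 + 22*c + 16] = 4*c^3 - 24*c^2 - 6*c + 22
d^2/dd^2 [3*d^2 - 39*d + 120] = 6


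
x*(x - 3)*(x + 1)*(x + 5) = x^4 + 3*x^3 - 13*x^2 - 15*x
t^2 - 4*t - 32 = (t - 8)*(t + 4)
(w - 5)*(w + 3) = w^2 - 2*w - 15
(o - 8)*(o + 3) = o^2 - 5*o - 24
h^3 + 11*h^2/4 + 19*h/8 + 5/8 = (h + 1/2)*(h + 1)*(h + 5/4)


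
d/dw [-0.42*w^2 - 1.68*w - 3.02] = -0.84*w - 1.68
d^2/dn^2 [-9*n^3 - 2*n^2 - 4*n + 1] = -54*n - 4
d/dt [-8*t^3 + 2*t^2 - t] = -24*t^2 + 4*t - 1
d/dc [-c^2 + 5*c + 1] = 5 - 2*c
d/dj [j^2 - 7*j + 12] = 2*j - 7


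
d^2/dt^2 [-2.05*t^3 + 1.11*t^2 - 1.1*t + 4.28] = 2.22 - 12.3*t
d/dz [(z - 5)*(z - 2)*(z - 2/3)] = 3*z^2 - 46*z/3 + 44/3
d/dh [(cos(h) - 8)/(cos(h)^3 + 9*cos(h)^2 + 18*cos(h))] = (-285*cos(h) - 15*cos(2*h) + cos(3*h) - 303)*sin(h)/(2*(cos(h) + 3)^2*(cos(h) + 6)^2*cos(h)^2)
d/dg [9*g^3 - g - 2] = 27*g^2 - 1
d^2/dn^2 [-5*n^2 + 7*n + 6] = -10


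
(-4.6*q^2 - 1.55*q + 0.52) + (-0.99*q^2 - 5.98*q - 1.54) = -5.59*q^2 - 7.53*q - 1.02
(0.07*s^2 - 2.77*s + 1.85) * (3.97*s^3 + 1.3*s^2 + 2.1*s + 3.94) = 0.2779*s^5 - 10.9059*s^4 + 3.8905*s^3 - 3.1362*s^2 - 7.0288*s + 7.289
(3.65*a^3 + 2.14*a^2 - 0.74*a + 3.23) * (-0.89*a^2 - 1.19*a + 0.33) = -3.2485*a^5 - 6.2481*a^4 - 0.6835*a^3 - 1.2879*a^2 - 4.0879*a + 1.0659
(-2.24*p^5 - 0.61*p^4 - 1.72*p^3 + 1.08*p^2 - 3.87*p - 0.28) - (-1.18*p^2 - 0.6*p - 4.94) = -2.24*p^5 - 0.61*p^4 - 1.72*p^3 + 2.26*p^2 - 3.27*p + 4.66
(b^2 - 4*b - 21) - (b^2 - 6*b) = 2*b - 21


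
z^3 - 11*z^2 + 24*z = z*(z - 8)*(z - 3)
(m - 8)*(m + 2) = m^2 - 6*m - 16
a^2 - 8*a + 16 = (a - 4)^2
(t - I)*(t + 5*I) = t^2 + 4*I*t + 5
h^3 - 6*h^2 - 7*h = h*(h - 7)*(h + 1)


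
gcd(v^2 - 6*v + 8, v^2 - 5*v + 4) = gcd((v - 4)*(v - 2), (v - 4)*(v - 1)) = v - 4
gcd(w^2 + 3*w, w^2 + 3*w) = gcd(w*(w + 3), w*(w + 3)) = w^2 + 3*w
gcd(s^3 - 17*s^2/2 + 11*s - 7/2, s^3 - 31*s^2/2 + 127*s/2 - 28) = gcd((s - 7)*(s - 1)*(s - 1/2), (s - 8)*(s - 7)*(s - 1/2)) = s^2 - 15*s/2 + 7/2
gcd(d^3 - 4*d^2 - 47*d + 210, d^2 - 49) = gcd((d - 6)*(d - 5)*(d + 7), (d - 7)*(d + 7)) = d + 7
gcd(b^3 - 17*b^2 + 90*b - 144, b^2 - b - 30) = b - 6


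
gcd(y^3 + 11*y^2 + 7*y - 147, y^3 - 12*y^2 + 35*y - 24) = y - 3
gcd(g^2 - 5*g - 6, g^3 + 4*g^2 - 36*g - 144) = g - 6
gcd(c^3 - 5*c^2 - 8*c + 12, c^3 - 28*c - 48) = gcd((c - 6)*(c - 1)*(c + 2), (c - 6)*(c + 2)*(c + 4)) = c^2 - 4*c - 12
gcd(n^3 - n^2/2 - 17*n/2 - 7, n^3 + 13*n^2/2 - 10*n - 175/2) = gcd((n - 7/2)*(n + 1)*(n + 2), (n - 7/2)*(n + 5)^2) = n - 7/2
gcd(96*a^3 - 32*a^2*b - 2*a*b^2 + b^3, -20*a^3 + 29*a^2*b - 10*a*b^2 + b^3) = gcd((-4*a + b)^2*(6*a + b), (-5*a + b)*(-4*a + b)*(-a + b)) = 4*a - b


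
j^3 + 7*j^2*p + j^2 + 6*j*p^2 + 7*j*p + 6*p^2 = (j + 1)*(j + p)*(j + 6*p)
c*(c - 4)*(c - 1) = c^3 - 5*c^2 + 4*c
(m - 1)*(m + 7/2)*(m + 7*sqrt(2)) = m^3 + 5*m^2/2 + 7*sqrt(2)*m^2 - 7*m/2 + 35*sqrt(2)*m/2 - 49*sqrt(2)/2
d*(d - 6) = d^2 - 6*d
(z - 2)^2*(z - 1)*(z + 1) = z^4 - 4*z^3 + 3*z^2 + 4*z - 4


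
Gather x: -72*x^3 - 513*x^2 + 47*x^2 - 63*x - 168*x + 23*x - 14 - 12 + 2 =-72*x^3 - 466*x^2 - 208*x - 24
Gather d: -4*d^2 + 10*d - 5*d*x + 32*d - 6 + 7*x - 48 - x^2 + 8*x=-4*d^2 + d*(42 - 5*x) - x^2 + 15*x - 54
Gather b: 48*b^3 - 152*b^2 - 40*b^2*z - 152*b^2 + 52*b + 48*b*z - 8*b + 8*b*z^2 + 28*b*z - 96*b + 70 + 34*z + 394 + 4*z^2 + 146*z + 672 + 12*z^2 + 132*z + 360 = 48*b^3 + b^2*(-40*z - 304) + b*(8*z^2 + 76*z - 52) + 16*z^2 + 312*z + 1496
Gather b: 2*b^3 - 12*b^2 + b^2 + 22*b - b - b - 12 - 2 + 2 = 2*b^3 - 11*b^2 + 20*b - 12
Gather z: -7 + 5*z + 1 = 5*z - 6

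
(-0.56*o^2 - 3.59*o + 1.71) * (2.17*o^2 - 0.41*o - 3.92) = -1.2152*o^4 - 7.5607*o^3 + 7.3778*o^2 + 13.3717*o - 6.7032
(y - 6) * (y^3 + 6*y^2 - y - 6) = y^4 - 37*y^2 + 36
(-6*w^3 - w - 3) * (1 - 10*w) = 60*w^4 - 6*w^3 + 10*w^2 + 29*w - 3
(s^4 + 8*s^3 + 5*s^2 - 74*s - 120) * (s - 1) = s^5 + 7*s^4 - 3*s^3 - 79*s^2 - 46*s + 120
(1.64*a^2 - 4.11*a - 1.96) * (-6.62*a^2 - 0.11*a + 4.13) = -10.8568*a^4 + 27.0278*a^3 + 20.2005*a^2 - 16.7587*a - 8.0948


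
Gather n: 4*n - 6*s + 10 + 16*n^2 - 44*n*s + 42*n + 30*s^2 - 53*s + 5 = 16*n^2 + n*(46 - 44*s) + 30*s^2 - 59*s + 15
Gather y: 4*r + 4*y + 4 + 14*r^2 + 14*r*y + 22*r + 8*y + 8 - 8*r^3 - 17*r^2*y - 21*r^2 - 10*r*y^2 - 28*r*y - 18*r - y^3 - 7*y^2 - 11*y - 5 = -8*r^3 - 7*r^2 + 8*r - y^3 + y^2*(-10*r - 7) + y*(-17*r^2 - 14*r + 1) + 7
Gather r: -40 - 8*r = -8*r - 40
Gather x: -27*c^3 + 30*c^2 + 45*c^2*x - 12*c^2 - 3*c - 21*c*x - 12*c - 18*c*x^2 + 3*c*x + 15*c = -27*c^3 + 18*c^2 - 18*c*x^2 + x*(45*c^2 - 18*c)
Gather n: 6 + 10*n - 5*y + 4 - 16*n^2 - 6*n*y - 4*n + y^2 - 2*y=-16*n^2 + n*(6 - 6*y) + y^2 - 7*y + 10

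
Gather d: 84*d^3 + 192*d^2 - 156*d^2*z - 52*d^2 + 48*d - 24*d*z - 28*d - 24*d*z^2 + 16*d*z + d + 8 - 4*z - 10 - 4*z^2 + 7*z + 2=84*d^3 + d^2*(140 - 156*z) + d*(-24*z^2 - 8*z + 21) - 4*z^2 + 3*z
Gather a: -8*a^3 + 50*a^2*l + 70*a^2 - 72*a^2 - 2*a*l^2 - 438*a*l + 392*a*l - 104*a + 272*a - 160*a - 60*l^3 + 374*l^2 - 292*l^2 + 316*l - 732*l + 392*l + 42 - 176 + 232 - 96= -8*a^3 + a^2*(50*l - 2) + a*(-2*l^2 - 46*l + 8) - 60*l^3 + 82*l^2 - 24*l + 2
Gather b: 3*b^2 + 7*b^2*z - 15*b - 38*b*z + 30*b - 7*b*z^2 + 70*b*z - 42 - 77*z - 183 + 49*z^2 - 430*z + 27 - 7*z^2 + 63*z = b^2*(7*z + 3) + b*(-7*z^2 + 32*z + 15) + 42*z^2 - 444*z - 198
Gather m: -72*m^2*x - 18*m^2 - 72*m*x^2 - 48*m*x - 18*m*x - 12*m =m^2*(-72*x - 18) + m*(-72*x^2 - 66*x - 12)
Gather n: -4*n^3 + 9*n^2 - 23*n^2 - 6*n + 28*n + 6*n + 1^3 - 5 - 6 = -4*n^3 - 14*n^2 + 28*n - 10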